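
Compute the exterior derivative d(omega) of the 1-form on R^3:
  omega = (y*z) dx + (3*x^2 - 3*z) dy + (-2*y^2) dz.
d(omega) = (6*x - z) dx ∧ dy + (-y) dx ∧ dz + (3 - 4*y) dy ∧ dz

For a 1-form omega = sum_i f_i dx_i, the exterior derivative is
  d(omega) = sum_{i < j} (∂f_j/∂x_i - ∂f_i/∂x_j) dx_i ∧ dx_j.
  coefficient of dx ∧ dy: ∂f_2/∂x - ∂f_1/∂y = ∂(3*x^2 - 3*z)/∂x - ∂(y*z)/∂y = 6*x - z
  coefficient of dx ∧ dz: ∂f_3/∂x - ∂f_1/∂z = ∂(-2*y^2)/∂x - ∂(y*z)/∂z = -y
  coefficient of dy ∧ dz: ∂f_3/∂y - ∂f_2/∂z = ∂(-2*y^2)/∂y - ∂(3*x^2 - 3*z)/∂z = 3 - 4*y
Assembling: d(omega) = (6*x - z) dx ∧ dy + (-y) dx ∧ dz + (3 - 4*y) dy ∧ dz.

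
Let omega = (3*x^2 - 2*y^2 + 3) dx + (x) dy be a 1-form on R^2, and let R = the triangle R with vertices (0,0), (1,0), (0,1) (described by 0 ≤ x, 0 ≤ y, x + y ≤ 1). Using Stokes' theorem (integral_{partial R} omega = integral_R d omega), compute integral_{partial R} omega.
integral_(partial R) omega = 7/6

Stokes: integral_partial_R omega = integral_R d omega with d omega = (∂Q/∂x - ∂P/∂y) dx ∧ dy.
  ∂Q/∂x = 1
  ∂P/∂y = -4*y
  integrand = ∂Q/∂x - ∂P/∂y = 4*y + 1.
Integrating over R: integral_0^1 integral_0^{1-x} (4*y + 1) dy dx = 7/6.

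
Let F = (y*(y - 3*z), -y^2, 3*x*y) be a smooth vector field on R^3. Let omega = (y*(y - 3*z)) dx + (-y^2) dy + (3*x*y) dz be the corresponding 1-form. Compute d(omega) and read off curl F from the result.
d(omega) = (3*x) dy ∧ dz + (-6*y) dz ∧ dx + (-2*y + 3*z) dx ∧ dy; curl F = (3*x, -6*y, -2*y + 3*z)

d omega = sum_{i<j} (∂f_j/∂x_i - ∂f_i/∂x_j) dx_i ∧ dx_j. Under the identification (dy ∧ dz, dz ∧ dx, dx ∧ dy) ↔ (e_x, e_y, e_z), the coefficients are exactly the components of curl F. Compute:
  ∂R/∂y - ∂Q/∂z = (3*x) - (0) = 3*x
  ∂P/∂z - ∂R/∂x = (-3*y) - (3*y) = -6*y
  ∂Q/∂x - ∂P/∂y = (0) - (2*y - 3*z) = -2*y + 3*z.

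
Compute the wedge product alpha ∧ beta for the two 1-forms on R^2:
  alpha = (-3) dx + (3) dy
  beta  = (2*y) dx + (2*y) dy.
alpha ∧ beta = (-12*y) dx ∧ dy

Distribute the wedge, using dx_i ∧ dx_j = -dx_j ∧ dx_i and dx_i ∧ dx_i = 0. For each pair (i, j) with i < j, the coefficient of dx_i ∧ dx_j in alpha ∧ beta is (alpha_i * beta_j - alpha_j * beta_i). Collecting: alpha ∧ beta = (-12*y) dx ∧ dy.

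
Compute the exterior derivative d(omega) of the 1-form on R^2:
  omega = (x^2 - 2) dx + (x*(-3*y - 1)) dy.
d(omega) = (-3*y - 1) dx ∧ dy

For a 1-form omega = sum_i f_i dx_i, the exterior derivative is
  d(omega) = sum_{i < j} (∂f_j/∂x_i - ∂f_i/∂x_j) dx_i ∧ dx_j.
  coefficient of dx ∧ dy: ∂f_2/∂x - ∂f_1/∂y = ∂(x*(-3*y - 1))/∂x - ∂(x^2 - 2)/∂y = -3*y - 1
Assembling: d(omega) = (-3*y - 1) dx ∧ dy.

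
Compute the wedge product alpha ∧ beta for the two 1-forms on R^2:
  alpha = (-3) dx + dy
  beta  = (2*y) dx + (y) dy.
alpha ∧ beta = (-5*y) dx ∧ dy

Distribute the wedge, using dx_i ∧ dx_j = -dx_j ∧ dx_i and dx_i ∧ dx_i = 0. For each pair (i, j) with i < j, the coefficient of dx_i ∧ dx_j in alpha ∧ beta is (alpha_i * beta_j - alpha_j * beta_i). Collecting: alpha ∧ beta = (-5*y) dx ∧ dy.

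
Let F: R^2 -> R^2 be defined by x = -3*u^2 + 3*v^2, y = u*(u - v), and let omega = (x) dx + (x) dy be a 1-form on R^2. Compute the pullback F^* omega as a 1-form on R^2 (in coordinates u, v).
F^* omega = (12*u^3 + 3*u^2*v - 12*u*v^2 - 3*v^3) du + (3*u^3 - 18*u^2*v - 3*u*v^2 + 18*v^3) dv

Using F^*(f dg) = (f ∘ F) d(g ∘ F), substitute each coordinate x_i by F_i(u, v) in f_i, and replace dx_i by d F_i = (∂F_i/∂u) du + (∂F_i/∂v) dv.
  For the x component: f_1(F) = -3*u^2 + 3*v^2; d F_1 = (-6*u) du + (6*v) dv
  For the y component: f_2(F) = -3*u^2 + 3*v^2; d F_2 = (2*u - v) du + (-u) dv
Combining and collecting du, dv coefficients:
  coeff of du: 12*u^3 + 3*u^2*v - 12*u*v^2 - 3*v^3
  coeff of dv: 3*u^3 - 18*u^2*v - 3*u*v^2 + 18*v^3
F^* omega = (12*u^3 + 3*u^2*v - 12*u*v^2 - 3*v^3) du + (3*u^3 - 18*u^2*v - 3*u*v^2 + 18*v^3) dv.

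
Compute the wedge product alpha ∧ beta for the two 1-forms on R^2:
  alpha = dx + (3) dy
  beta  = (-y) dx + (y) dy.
alpha ∧ beta = (4*y) dx ∧ dy

Distribute the wedge, using dx_i ∧ dx_j = -dx_j ∧ dx_i and dx_i ∧ dx_i = 0. For each pair (i, j) with i < j, the coefficient of dx_i ∧ dx_j in alpha ∧ beta is (alpha_i * beta_j - alpha_j * beta_i). Collecting: alpha ∧ beta = (4*y) dx ∧ dy.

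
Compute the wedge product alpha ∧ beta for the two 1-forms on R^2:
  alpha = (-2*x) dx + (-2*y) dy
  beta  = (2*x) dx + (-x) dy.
alpha ∧ beta = (2*x*(x + 2*y)) dx ∧ dy

Distribute the wedge, using dx_i ∧ dx_j = -dx_j ∧ dx_i and dx_i ∧ dx_i = 0. For each pair (i, j) with i < j, the coefficient of dx_i ∧ dx_j in alpha ∧ beta is (alpha_i * beta_j - alpha_j * beta_i). Collecting: alpha ∧ beta = (2*x*(x + 2*y)) dx ∧ dy.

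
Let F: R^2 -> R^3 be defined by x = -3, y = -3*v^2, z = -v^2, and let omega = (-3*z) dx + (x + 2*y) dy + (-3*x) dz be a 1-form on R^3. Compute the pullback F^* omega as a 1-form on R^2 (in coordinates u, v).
F^* omega = (36*v^3) dv

Using F^*(f dg) = (f ∘ F) d(g ∘ F), substitute each coordinate x_i by F_i(u, v) in f_i, and replace dx_i by d F_i = (∂F_i/∂u) du + (∂F_i/∂v) dv.
  For the x component: f_1(F) = 3*v^2; d F_1 = (0) du + (0) dv
  For the y component: f_2(F) = -6*v^2 - 3; d F_2 = (0) du + (-6*v) dv
  For the z component: f_3(F) = 9; d F_3 = (0) du + (-2*v) dv
Combining and collecting du, dv coefficients:
  coeff of du: 0
  coeff of dv: 36*v^3
F^* omega = (36*v^3) dv.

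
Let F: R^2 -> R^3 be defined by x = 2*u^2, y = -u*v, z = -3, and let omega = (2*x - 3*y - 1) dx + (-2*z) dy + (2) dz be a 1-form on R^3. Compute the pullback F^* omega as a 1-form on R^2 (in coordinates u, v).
F^* omega = (16*u^3 + 12*u^2*v - 4*u - 6*v) du + (-6*u) dv

Using F^*(f dg) = (f ∘ F) d(g ∘ F), substitute each coordinate x_i by F_i(u, v) in f_i, and replace dx_i by d F_i = (∂F_i/∂u) du + (∂F_i/∂v) dv.
  For the x component: f_1(F) = 4*u^2 + 3*u*v - 1; d F_1 = (4*u) du + (0) dv
  For the y component: f_2(F) = 6; d F_2 = (-v) du + (-u) dv
  For the z component: f_3(F) = 2; d F_3 = (0) du + (0) dv
Combining and collecting du, dv coefficients:
  coeff of du: 16*u^3 + 12*u^2*v - 4*u - 6*v
  coeff of dv: -6*u
F^* omega = (16*u^3 + 12*u^2*v - 4*u - 6*v) du + (-6*u) dv.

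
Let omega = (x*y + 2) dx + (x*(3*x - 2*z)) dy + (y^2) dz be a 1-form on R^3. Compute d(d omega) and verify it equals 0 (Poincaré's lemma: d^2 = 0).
d(d omega) = 0

Step 1: d omega = sum_{i<j} (∂f_j/∂x_i - ∂f_i/∂x_j) dx_i ∧ dx_j:
  coeff of dx ∧ dy: 5*x - 2*z
  coeff of dx ∧ dz: 0
  coeff of dy ∧ dz: 2*x + 2*y
Step 2: Apply d again to each 2-form coefficient. The only possible 3-form in R^3 is dx ∧ dy ∧ dz, with coefficient
  ∂(coeff of dy∧dz)/∂x - ∂(coeff of dx∧dz)/∂y + ∂(coeff of dx∧dy)/∂z
  = ∂/∂x (2*x + 2*y) - ∂/∂y (0) + ∂/∂z (5*x - 2*z).
Each of these terms simplifies to sums of mixed partials that cancel in pairs. The result is 0 (by equality of mixed partials for smooth functions — Schwarz / Clairaut).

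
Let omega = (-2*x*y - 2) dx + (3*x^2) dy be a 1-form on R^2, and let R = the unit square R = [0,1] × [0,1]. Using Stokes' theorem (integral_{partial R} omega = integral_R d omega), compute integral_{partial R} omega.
integral_(partial R) omega = 4

Stokes: integral_partial_R omega = integral_R d omega with d omega = (∂Q/∂x - ∂P/∂y) dx ∧ dy.
  ∂Q/∂x = 6*x
  ∂P/∂y = -2*x
  integrand = ∂Q/∂x - ∂P/∂y = 8*x.
Integrating over R: integral_0^1 integral_0^1 (8*x) dx dy = 4.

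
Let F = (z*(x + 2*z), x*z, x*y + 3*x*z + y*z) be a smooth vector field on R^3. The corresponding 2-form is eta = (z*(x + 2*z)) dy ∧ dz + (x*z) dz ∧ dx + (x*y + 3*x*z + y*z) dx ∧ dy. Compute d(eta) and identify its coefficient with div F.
d(eta) = (3*x + y + z) dx ∧ dy ∧ dz; div F = 3*x + y + z

For a 2-form in R^3 of the form above, applying d gives a 3-form with coefficient ∂P/∂x + ∂Q/∂y + ∂R/∂z:
  ∂P/∂x = z
  ∂Q/∂y = 0
  ∂R/∂z = 3*x + y
Sum = 3*x + y + z, which is exactly div F.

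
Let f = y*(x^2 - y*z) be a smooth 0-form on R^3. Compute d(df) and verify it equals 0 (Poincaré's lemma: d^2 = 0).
d(df) = 0

Step 1: df = sum_i (∂f/∂x_i) dx_i = (2*x*y) dx + (x^2 - 2*y*z) dy + (-y^2) dz.
Step 2: Apply d again. Using the 1-form formula, the coefficient of dx ∧ dy in d(df) is ∂^2 f/∂x ∂y - ∂^2 f/∂y ∂x = (2*x) - (2*x) = 0 (equality of mixed partials for smooth f).
Similarly for dx ∧ dz and dy ∧ dz — all coefficients vanish. So d(df) = 0.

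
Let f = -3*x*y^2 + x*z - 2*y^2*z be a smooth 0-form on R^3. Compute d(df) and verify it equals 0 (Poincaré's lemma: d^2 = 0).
d(df) = 0

Step 1: df = sum_i (∂f/∂x_i) dx_i = (-3*y^2 + z) dx + (2*y*(-3*x - 2*z)) dy + (x - 2*y^2) dz.
Step 2: Apply d again. Using the 1-form formula, the coefficient of dx ∧ dy in d(df) is ∂^2 f/∂x ∂y - ∂^2 f/∂y ∂x = (-6*y) - (-6*y) = 0 (equality of mixed partials for smooth f).
Similarly for dx ∧ dz and dy ∧ dz — all coefficients vanish. So d(df) = 0.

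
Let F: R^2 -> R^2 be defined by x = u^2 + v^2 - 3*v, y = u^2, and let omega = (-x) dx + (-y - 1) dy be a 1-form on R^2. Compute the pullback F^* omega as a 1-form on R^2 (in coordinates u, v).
F^* omega = (2*u*(-2*u^2 - v^2 + 3*v - 1)) du + (-2*u^2*v + 3*u^2 - 2*v^3 + 9*v^2 - 9*v) dv

Using F^*(f dg) = (f ∘ F) d(g ∘ F), substitute each coordinate x_i by F_i(u, v) in f_i, and replace dx_i by d F_i = (∂F_i/∂u) du + (∂F_i/∂v) dv.
  For the x component: f_1(F) = -u^2 - v^2 + 3*v; d F_1 = (2*u) du + (2*v - 3) dv
  For the y component: f_2(F) = -u^2 - 1; d F_2 = (2*u) du + (0) dv
Combining and collecting du, dv coefficients:
  coeff of du: 2*u*(-2*u^2 - v^2 + 3*v - 1)
  coeff of dv: -2*u^2*v + 3*u^2 - 2*v^3 + 9*v^2 - 9*v
F^* omega = (2*u*(-2*u^2 - v^2 + 3*v - 1)) du + (-2*u^2*v + 3*u^2 - 2*v^3 + 9*v^2 - 9*v) dv.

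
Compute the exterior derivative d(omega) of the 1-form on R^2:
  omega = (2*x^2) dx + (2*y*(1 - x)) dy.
d(omega) = (-2*y) dx ∧ dy

For a 1-form omega = sum_i f_i dx_i, the exterior derivative is
  d(omega) = sum_{i < j} (∂f_j/∂x_i - ∂f_i/∂x_j) dx_i ∧ dx_j.
  coefficient of dx ∧ dy: ∂f_2/∂x - ∂f_1/∂y = ∂(2*y*(1 - x))/∂x - ∂(2*x^2)/∂y = -2*y
Assembling: d(omega) = (-2*y) dx ∧ dy.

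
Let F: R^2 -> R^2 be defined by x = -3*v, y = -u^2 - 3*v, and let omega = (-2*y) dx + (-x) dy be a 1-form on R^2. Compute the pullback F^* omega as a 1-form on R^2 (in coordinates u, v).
F^* omega = (-6*u*v) du + (-6*u^2 - 27*v) dv

Using F^*(f dg) = (f ∘ F) d(g ∘ F), substitute each coordinate x_i by F_i(u, v) in f_i, and replace dx_i by d F_i = (∂F_i/∂u) du + (∂F_i/∂v) dv.
  For the x component: f_1(F) = 2*u^2 + 6*v; d F_1 = (0) du + (-3) dv
  For the y component: f_2(F) = 3*v; d F_2 = (-2*u) du + (-3) dv
Combining and collecting du, dv coefficients:
  coeff of du: -6*u*v
  coeff of dv: -6*u^2 - 27*v
F^* omega = (-6*u*v) du + (-6*u^2 - 27*v) dv.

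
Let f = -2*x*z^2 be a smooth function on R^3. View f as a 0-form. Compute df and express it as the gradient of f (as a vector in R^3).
df = (-2*z^2) dx + (0) dy + (-4*x*z) dz; grad f = (-2*z^2, 0, -4*x*z)

For a 0-form f, d f = (∂f/∂x) dx + (∂f/∂y) dy + (∂f/∂z) dz. The components of the vector representation are exactly the entries of grad f in Cartesian coordinates:
  ∂f/∂x = -2*z^2
  ∂f/∂y = 0
  ∂f/∂z = -4*x*z.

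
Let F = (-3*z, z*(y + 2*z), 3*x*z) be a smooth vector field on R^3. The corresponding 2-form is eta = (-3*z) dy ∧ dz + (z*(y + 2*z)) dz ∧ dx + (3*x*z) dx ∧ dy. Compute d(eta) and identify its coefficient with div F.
d(eta) = (3*x + z) dx ∧ dy ∧ dz; div F = 3*x + z

For a 2-form in R^3 of the form above, applying d gives a 3-form with coefficient ∂P/∂x + ∂Q/∂y + ∂R/∂z:
  ∂P/∂x = 0
  ∂Q/∂y = z
  ∂R/∂z = 3*x
Sum = 3*x + z, which is exactly div F.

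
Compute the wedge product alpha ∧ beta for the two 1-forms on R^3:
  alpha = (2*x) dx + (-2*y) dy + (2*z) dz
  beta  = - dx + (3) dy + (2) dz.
alpha ∧ beta = (6*x - 2*y) dx ∧ dy + (4*x + 2*z) dx ∧ dz + (-4*y - 6*z) dy ∧ dz

Distribute the wedge, using dx_i ∧ dx_j = -dx_j ∧ dx_i and dx_i ∧ dx_i = 0. For each pair (i, j) with i < j, the coefficient of dx_i ∧ dx_j in alpha ∧ beta is (alpha_i * beta_j - alpha_j * beta_i). Collecting: alpha ∧ beta = (6*x - 2*y) dx ∧ dy + (4*x + 2*z) dx ∧ dz + (-4*y - 6*z) dy ∧ dz.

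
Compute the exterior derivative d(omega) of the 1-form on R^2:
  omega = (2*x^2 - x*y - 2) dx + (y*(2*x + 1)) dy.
d(omega) = (x + 2*y) dx ∧ dy

For a 1-form omega = sum_i f_i dx_i, the exterior derivative is
  d(omega) = sum_{i < j} (∂f_j/∂x_i - ∂f_i/∂x_j) dx_i ∧ dx_j.
  coefficient of dx ∧ dy: ∂f_2/∂x - ∂f_1/∂y = ∂(y*(2*x + 1))/∂x - ∂(2*x^2 - x*y - 2)/∂y = x + 2*y
Assembling: d(omega) = (x + 2*y) dx ∧ dy.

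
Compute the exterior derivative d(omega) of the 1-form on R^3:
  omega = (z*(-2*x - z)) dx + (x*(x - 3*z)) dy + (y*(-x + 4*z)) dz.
d(omega) = (2*x - 3*z) dx ∧ dy + (2*x - y + 2*z) dx ∧ dz + (2*x + 4*z) dy ∧ dz

For a 1-form omega = sum_i f_i dx_i, the exterior derivative is
  d(omega) = sum_{i < j} (∂f_j/∂x_i - ∂f_i/∂x_j) dx_i ∧ dx_j.
  coefficient of dx ∧ dy: ∂f_2/∂x - ∂f_1/∂y = ∂(x*(x - 3*z))/∂x - ∂(z*(-2*x - z))/∂y = 2*x - 3*z
  coefficient of dx ∧ dz: ∂f_3/∂x - ∂f_1/∂z = ∂(y*(-x + 4*z))/∂x - ∂(z*(-2*x - z))/∂z = 2*x - y + 2*z
  coefficient of dy ∧ dz: ∂f_3/∂y - ∂f_2/∂z = ∂(y*(-x + 4*z))/∂y - ∂(x*(x - 3*z))/∂z = 2*x + 4*z
Assembling: d(omega) = (2*x - 3*z) dx ∧ dy + (2*x - y + 2*z) dx ∧ dz + (2*x + 4*z) dy ∧ dz.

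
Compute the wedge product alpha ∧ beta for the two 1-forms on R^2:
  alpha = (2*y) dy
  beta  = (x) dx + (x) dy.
alpha ∧ beta = (-2*x*y) dx ∧ dy

Distribute the wedge, using dx_i ∧ dx_j = -dx_j ∧ dx_i and dx_i ∧ dx_i = 0. For each pair (i, j) with i < j, the coefficient of dx_i ∧ dx_j in alpha ∧ beta is (alpha_i * beta_j - alpha_j * beta_i). Collecting: alpha ∧ beta = (-2*x*y) dx ∧ dy.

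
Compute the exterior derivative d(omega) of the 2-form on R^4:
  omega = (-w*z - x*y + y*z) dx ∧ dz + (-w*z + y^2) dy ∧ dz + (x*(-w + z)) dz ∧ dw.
d(omega) = (x - z) dx ∧ dy ∧ dz + (-w) dx ∧ dz ∧ dw + (-z) dy ∧ dz ∧ dw

For a 2-form omega = sum_{i<j} g_{ij} dx_i ∧ dx_j, the exterior derivative is
  d(omega) = sum_{i<j} d(g_{ij}) ∧ dx_i ∧ dx_j = sum_{i<j, k} (∂g_{ij}/∂x_k) dx_k ∧ dx_i ∧ dx_j.
Expand each term, using dx_k ∧ dx_i ∧ dx_j = sgn(permutation) dx_{(a)} ∧ dx_{(b)} ∧ dx_{(c)} with (a < b < c) sorted:
  d(-w*z - x*y + y*z) includes (∂/∂y)(-w*z - x*y + y*z) dy = (-x + z) dy, which multiplied by dx ∧ dz gives (x - z) dx ∧ dy ∧ dz
  d(-w*z - x*y + y*z) includes (∂/∂w)(-w*z - x*y + y*z) dw = (-z) dw, which multiplied by dx ∧ dz gives (-z) dx ∧ dz ∧ dw
  d(-w*z + y^2) includes (∂/∂w)(-w*z + y^2) dw = (-z) dw, which multiplied by dy ∧ dz gives (-z) dy ∧ dz ∧ dw
  d(x*(-w + z)) includes (∂/∂x)(x*(-w + z)) dx = (-w + z) dx, which multiplied by dz ∧ dw gives (-w + z) dx ∧ dz ∧ dw
Collecting like 3-forms: d(omega) = (x - z) dx ∧ dy ∧ dz + (-w) dx ∧ dz ∧ dw + (-z) dy ∧ dz ∧ dw.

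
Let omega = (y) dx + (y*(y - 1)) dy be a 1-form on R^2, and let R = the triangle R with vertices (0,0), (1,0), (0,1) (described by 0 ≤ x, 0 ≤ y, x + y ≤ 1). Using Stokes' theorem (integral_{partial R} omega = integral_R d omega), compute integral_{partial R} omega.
integral_(partial R) omega = -1/2

Stokes: integral_partial_R omega = integral_R d omega with d omega = (∂Q/∂x - ∂P/∂y) dx ∧ dy.
  ∂Q/∂x = 0
  ∂P/∂y = 1
  integrand = ∂Q/∂x - ∂P/∂y = -1.
Integrating over R: integral_0^1 integral_0^{1-x} (-1) dy dx = -1/2.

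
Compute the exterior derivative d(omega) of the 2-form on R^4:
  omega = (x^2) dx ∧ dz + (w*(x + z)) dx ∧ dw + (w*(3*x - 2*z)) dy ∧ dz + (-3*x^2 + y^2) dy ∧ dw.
d(omega) = (-w) dx ∧ dz ∧ dw + (3*w) dx ∧ dy ∧ dz + (3*x - 2*z) dy ∧ dz ∧ dw + (-6*x) dx ∧ dy ∧ dw

For a 2-form omega = sum_{i<j} g_{ij} dx_i ∧ dx_j, the exterior derivative is
  d(omega) = sum_{i<j} d(g_{ij}) ∧ dx_i ∧ dx_j = sum_{i<j, k} (∂g_{ij}/∂x_k) dx_k ∧ dx_i ∧ dx_j.
Expand each term, using dx_k ∧ dx_i ∧ dx_j = sgn(permutation) dx_{(a)} ∧ dx_{(b)} ∧ dx_{(c)} with (a < b < c) sorted:
  d(w*(x + z)) includes (∂/∂z)(w*(x + z)) dz = (w) dz, which multiplied by dx ∧ dw gives (-w) dx ∧ dz ∧ dw
  d(w*(3*x - 2*z)) includes (∂/∂x)(w*(3*x - 2*z)) dx = (3*w) dx, which multiplied by dy ∧ dz gives (3*w) dx ∧ dy ∧ dz
  d(w*(3*x - 2*z)) includes (∂/∂w)(w*(3*x - 2*z)) dw = (3*x - 2*z) dw, which multiplied by dy ∧ dz gives (3*x - 2*z) dy ∧ dz ∧ dw
  d(-3*x^2 + y^2) includes (∂/∂x)(-3*x^2 + y^2) dx = (-6*x) dx, which multiplied by dy ∧ dw gives (-6*x) dx ∧ dy ∧ dw
Collecting like 3-forms: d(omega) = (-w) dx ∧ dz ∧ dw + (3*w) dx ∧ dy ∧ dz + (3*x - 2*z) dy ∧ dz ∧ dw + (-6*x) dx ∧ dy ∧ dw.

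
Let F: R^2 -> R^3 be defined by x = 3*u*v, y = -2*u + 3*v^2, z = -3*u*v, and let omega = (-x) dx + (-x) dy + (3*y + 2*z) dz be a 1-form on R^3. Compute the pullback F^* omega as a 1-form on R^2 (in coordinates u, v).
F^* omega = (3*v*(3*u*v + 8*u - 9*v^2)) du + (9*u*(u*v + 2*u - 5*v^2)) dv

Using F^*(f dg) = (f ∘ F) d(g ∘ F), substitute each coordinate x_i by F_i(u, v) in f_i, and replace dx_i by d F_i = (∂F_i/∂u) du + (∂F_i/∂v) dv.
  For the x component: f_1(F) = -3*u*v; d F_1 = (3*v) du + (3*u) dv
  For the y component: f_2(F) = -3*u*v; d F_2 = (-2) du + (6*v) dv
  For the z component: f_3(F) = -6*u*v - 6*u + 9*v^2; d F_3 = (-3*v) du + (-3*u) dv
Combining and collecting du, dv coefficients:
  coeff of du: 3*v*(3*u*v + 8*u - 9*v^2)
  coeff of dv: 9*u*(u*v + 2*u - 5*v^2)
F^* omega = (3*v*(3*u*v + 8*u - 9*v^2)) du + (9*u*(u*v + 2*u - 5*v^2)) dv.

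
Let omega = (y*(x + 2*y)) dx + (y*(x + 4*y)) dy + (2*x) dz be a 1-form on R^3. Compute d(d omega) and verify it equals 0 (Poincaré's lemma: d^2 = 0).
d(d omega) = 0

Step 1: d omega = sum_{i<j} (∂f_j/∂x_i - ∂f_i/∂x_j) dx_i ∧ dx_j:
  coeff of dx ∧ dy: -x - 3*y
  coeff of dx ∧ dz: 2
  coeff of dy ∧ dz: 0
Step 2: Apply d again to each 2-form coefficient. The only possible 3-form in R^3 is dx ∧ dy ∧ dz, with coefficient
  ∂(coeff of dy∧dz)/∂x - ∂(coeff of dx∧dz)/∂y + ∂(coeff of dx∧dy)/∂z
  = ∂/∂x (0) - ∂/∂y (2) + ∂/∂z (-x - 3*y).
Each of these terms simplifies to sums of mixed partials that cancel in pairs. The result is 0 (by equality of mixed partials for smooth functions — Schwarz / Clairaut).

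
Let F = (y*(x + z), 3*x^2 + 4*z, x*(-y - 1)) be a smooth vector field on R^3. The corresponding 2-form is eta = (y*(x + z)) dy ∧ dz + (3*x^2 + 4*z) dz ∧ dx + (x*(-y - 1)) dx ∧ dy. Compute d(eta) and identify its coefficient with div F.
d(eta) = (y) dx ∧ dy ∧ dz; div F = y

For a 2-form in R^3 of the form above, applying d gives a 3-form with coefficient ∂P/∂x + ∂Q/∂y + ∂R/∂z:
  ∂P/∂x = y
  ∂Q/∂y = 0
  ∂R/∂z = 0
Sum = y, which is exactly div F.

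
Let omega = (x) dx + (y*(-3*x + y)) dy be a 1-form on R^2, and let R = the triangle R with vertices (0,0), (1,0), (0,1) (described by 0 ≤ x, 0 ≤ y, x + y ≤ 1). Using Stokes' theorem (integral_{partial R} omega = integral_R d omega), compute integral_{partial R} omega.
integral_(partial R) omega = -1/2

Stokes: integral_partial_R omega = integral_R d omega with d omega = (∂Q/∂x - ∂P/∂y) dx ∧ dy.
  ∂Q/∂x = -3*y
  ∂P/∂y = 0
  integrand = ∂Q/∂x - ∂P/∂y = -3*y.
Integrating over R: integral_0^1 integral_0^{1-x} (-3*y) dy dx = -1/2.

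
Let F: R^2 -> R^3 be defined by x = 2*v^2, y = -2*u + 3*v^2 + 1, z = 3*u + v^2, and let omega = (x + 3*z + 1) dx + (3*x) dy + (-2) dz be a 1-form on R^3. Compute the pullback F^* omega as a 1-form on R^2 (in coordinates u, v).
F^* omega = (-12*v^2 - 6) du + (36*u*v + 56*v^3) dv

Using F^*(f dg) = (f ∘ F) d(g ∘ F), substitute each coordinate x_i by F_i(u, v) in f_i, and replace dx_i by d F_i = (∂F_i/∂u) du + (∂F_i/∂v) dv.
  For the x component: f_1(F) = 9*u + 5*v^2 + 1; d F_1 = (0) du + (4*v) dv
  For the y component: f_2(F) = 6*v^2; d F_2 = (-2) du + (6*v) dv
  For the z component: f_3(F) = -2; d F_3 = (3) du + (2*v) dv
Combining and collecting du, dv coefficients:
  coeff of du: -12*v^2 - 6
  coeff of dv: 36*u*v + 56*v^3
F^* omega = (-12*v^2 - 6) du + (36*u*v + 56*v^3) dv.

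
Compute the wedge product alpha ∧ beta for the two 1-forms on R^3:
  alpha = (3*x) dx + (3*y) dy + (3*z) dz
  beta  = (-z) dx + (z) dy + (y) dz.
alpha ∧ beta = (3*z*(x + y)) dx ∧ dy + (3*x*y + 3*z^2) dx ∧ dz + (3*y^2 - 3*z^2) dy ∧ dz

Distribute the wedge, using dx_i ∧ dx_j = -dx_j ∧ dx_i and dx_i ∧ dx_i = 0. For each pair (i, j) with i < j, the coefficient of dx_i ∧ dx_j in alpha ∧ beta is (alpha_i * beta_j - alpha_j * beta_i). Collecting: alpha ∧ beta = (3*z*(x + y)) dx ∧ dy + (3*x*y + 3*z^2) dx ∧ dz + (3*y^2 - 3*z^2) dy ∧ dz.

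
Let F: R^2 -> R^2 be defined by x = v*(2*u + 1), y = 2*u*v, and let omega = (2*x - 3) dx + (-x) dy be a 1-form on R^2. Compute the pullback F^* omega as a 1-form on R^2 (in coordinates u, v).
F^* omega = (2*v*(2*u*v + v - 3)) du + (4*u^2*v + 6*u*v - 6*u + 2*v - 3) dv

Using F^*(f dg) = (f ∘ F) d(g ∘ F), substitute each coordinate x_i by F_i(u, v) in f_i, and replace dx_i by d F_i = (∂F_i/∂u) du + (∂F_i/∂v) dv.
  For the x component: f_1(F) = 4*u*v + 2*v - 3; d F_1 = (2*v) du + (2*u + 1) dv
  For the y component: f_2(F) = v*(-2*u - 1); d F_2 = (2*v) du + (2*u) dv
Combining and collecting du, dv coefficients:
  coeff of du: 2*v*(2*u*v + v - 3)
  coeff of dv: 4*u^2*v + 6*u*v - 6*u + 2*v - 3
F^* omega = (2*v*(2*u*v + v - 3)) du + (4*u^2*v + 6*u*v - 6*u + 2*v - 3) dv.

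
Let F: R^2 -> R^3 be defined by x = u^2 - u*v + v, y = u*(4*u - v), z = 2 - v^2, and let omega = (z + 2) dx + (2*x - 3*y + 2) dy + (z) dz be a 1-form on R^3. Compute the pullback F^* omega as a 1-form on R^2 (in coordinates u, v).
F^* omega = (-80*u^3 + 18*u^2*v - 3*u*v^2 + 16*u*v + 24*u + v^3 - 2*v^2 - 6*v) du + (10*u^3 - u^2*v + u*v^2 - 2*u*v - 6*u + 2*v^3 - v^2 - 4*v + 4) dv

Using F^*(f dg) = (f ∘ F) d(g ∘ F), substitute each coordinate x_i by F_i(u, v) in f_i, and replace dx_i by d F_i = (∂F_i/∂u) du + (∂F_i/∂v) dv.
  For the x component: f_1(F) = 4 - v^2; d F_1 = (2*u - v) du + (1 - u) dv
  For the y component: f_2(F) = -10*u^2 + u*v + 2*v + 2; d F_2 = (8*u - v) du + (-u) dv
  For the z component: f_3(F) = 2 - v^2; d F_3 = (0) du + (-2*v) dv
Combining and collecting du, dv coefficients:
  coeff of du: -80*u^3 + 18*u^2*v - 3*u*v^2 + 16*u*v + 24*u + v^3 - 2*v^2 - 6*v
  coeff of dv: 10*u^3 - u^2*v + u*v^2 - 2*u*v - 6*u + 2*v^3 - v^2 - 4*v + 4
F^* omega = (-80*u^3 + 18*u^2*v - 3*u*v^2 + 16*u*v + 24*u + v^3 - 2*v^2 - 6*v) du + (10*u^3 - u^2*v + u*v^2 - 2*u*v - 6*u + 2*v^3 - v^2 - 4*v + 4) dv.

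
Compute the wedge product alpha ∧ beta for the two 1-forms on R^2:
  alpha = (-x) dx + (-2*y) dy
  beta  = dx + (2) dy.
alpha ∧ beta = (-2*x + 2*y) dx ∧ dy

Distribute the wedge, using dx_i ∧ dx_j = -dx_j ∧ dx_i and dx_i ∧ dx_i = 0. For each pair (i, j) with i < j, the coefficient of dx_i ∧ dx_j in alpha ∧ beta is (alpha_i * beta_j - alpha_j * beta_i). Collecting: alpha ∧ beta = (-2*x + 2*y) dx ∧ dy.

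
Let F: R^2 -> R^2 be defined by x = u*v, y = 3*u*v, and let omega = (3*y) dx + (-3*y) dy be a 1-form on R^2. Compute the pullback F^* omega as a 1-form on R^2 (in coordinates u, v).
F^* omega = (-18*u*v^2) du + (-18*u^2*v) dv

Using F^*(f dg) = (f ∘ F) d(g ∘ F), substitute each coordinate x_i by F_i(u, v) in f_i, and replace dx_i by d F_i = (∂F_i/∂u) du + (∂F_i/∂v) dv.
  For the x component: f_1(F) = 9*u*v; d F_1 = (v) du + (u) dv
  For the y component: f_2(F) = -9*u*v; d F_2 = (3*v) du + (3*u) dv
Combining and collecting du, dv coefficients:
  coeff of du: -18*u*v^2
  coeff of dv: -18*u^2*v
F^* omega = (-18*u*v^2) du + (-18*u^2*v) dv.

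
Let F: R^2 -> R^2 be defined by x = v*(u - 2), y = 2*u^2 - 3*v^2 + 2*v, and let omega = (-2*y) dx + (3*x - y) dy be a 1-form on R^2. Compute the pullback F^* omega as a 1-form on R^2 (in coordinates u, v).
F^* omega = (-8*u^3 + 8*u^2*v + 12*u*v^2 - 32*u*v + 6*v^3 - 4*v^2) du + (-4*u^3 + 12*u^2*v + 4*u^2 - 12*u*v^2 + 2*u*v - 18*v^3 + 42*v^2 - 8*v) dv

Using F^*(f dg) = (f ∘ F) d(g ∘ F), substitute each coordinate x_i by F_i(u, v) in f_i, and replace dx_i by d F_i = (∂F_i/∂u) du + (∂F_i/∂v) dv.
  For the x component: f_1(F) = -4*u^2 + 6*v^2 - 4*v; d F_1 = (v) du + (u - 2) dv
  For the y component: f_2(F) = -2*u^2 + 3*u*v + 3*v^2 - 8*v; d F_2 = (4*u) du + (2 - 6*v) dv
Combining and collecting du, dv coefficients:
  coeff of du: -8*u^3 + 8*u^2*v + 12*u*v^2 - 32*u*v + 6*v^3 - 4*v^2
  coeff of dv: -4*u^3 + 12*u^2*v + 4*u^2 - 12*u*v^2 + 2*u*v - 18*v^3 + 42*v^2 - 8*v
F^* omega = (-8*u^3 + 8*u^2*v + 12*u*v^2 - 32*u*v + 6*v^3 - 4*v^2) du + (-4*u^3 + 12*u^2*v + 4*u^2 - 12*u*v^2 + 2*u*v - 18*v^3 + 42*v^2 - 8*v) dv.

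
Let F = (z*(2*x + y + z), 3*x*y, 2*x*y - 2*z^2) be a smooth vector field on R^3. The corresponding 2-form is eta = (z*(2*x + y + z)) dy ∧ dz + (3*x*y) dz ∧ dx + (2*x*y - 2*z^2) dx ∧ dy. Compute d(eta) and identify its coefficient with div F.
d(eta) = (3*x - 2*z) dx ∧ dy ∧ dz; div F = 3*x - 2*z

For a 2-form in R^3 of the form above, applying d gives a 3-form with coefficient ∂P/∂x + ∂Q/∂y + ∂R/∂z:
  ∂P/∂x = 2*z
  ∂Q/∂y = 3*x
  ∂R/∂z = -4*z
Sum = 3*x - 2*z, which is exactly div F.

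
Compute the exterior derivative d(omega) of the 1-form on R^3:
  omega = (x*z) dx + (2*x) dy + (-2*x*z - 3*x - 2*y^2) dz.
d(omega) = (2) dx ∧ dy + (-x - 2*z - 3) dx ∧ dz + (-4*y) dy ∧ dz

For a 1-form omega = sum_i f_i dx_i, the exterior derivative is
  d(omega) = sum_{i < j} (∂f_j/∂x_i - ∂f_i/∂x_j) dx_i ∧ dx_j.
  coefficient of dx ∧ dy: ∂f_2/∂x - ∂f_1/∂y = ∂(2*x)/∂x - ∂(x*z)/∂y = 2
  coefficient of dx ∧ dz: ∂f_3/∂x - ∂f_1/∂z = ∂(-2*x*z - 3*x - 2*y^2)/∂x - ∂(x*z)/∂z = -x - 2*z - 3
  coefficient of dy ∧ dz: ∂f_3/∂y - ∂f_2/∂z = ∂(-2*x*z - 3*x - 2*y^2)/∂y - ∂(2*x)/∂z = -4*y
Assembling: d(omega) = (2) dx ∧ dy + (-x - 2*z - 3) dx ∧ dz + (-4*y) dy ∧ dz.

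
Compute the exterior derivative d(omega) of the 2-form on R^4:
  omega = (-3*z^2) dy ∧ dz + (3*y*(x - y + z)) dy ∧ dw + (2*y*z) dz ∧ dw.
d(omega) = (3*y) dx ∧ dy ∧ dw + (-3*y + 2*z) dy ∧ dz ∧ dw

For a 2-form omega = sum_{i<j} g_{ij} dx_i ∧ dx_j, the exterior derivative is
  d(omega) = sum_{i<j} d(g_{ij}) ∧ dx_i ∧ dx_j = sum_{i<j, k} (∂g_{ij}/∂x_k) dx_k ∧ dx_i ∧ dx_j.
Expand each term, using dx_k ∧ dx_i ∧ dx_j = sgn(permutation) dx_{(a)} ∧ dx_{(b)} ∧ dx_{(c)} with (a < b < c) sorted:
  d(3*y*(x - y + z)) includes (∂/∂x)(3*y*(x - y + z)) dx = (3*y) dx, which multiplied by dy ∧ dw gives (3*y) dx ∧ dy ∧ dw
  d(3*y*(x - y + z)) includes (∂/∂z)(3*y*(x - y + z)) dz = (3*y) dz, which multiplied by dy ∧ dw gives (-3*y) dy ∧ dz ∧ dw
  d(2*y*z) includes (∂/∂y)(2*y*z) dy = (2*z) dy, which multiplied by dz ∧ dw gives (2*z) dy ∧ dz ∧ dw
Collecting like 3-forms: d(omega) = (3*y) dx ∧ dy ∧ dw + (-3*y + 2*z) dy ∧ dz ∧ dw.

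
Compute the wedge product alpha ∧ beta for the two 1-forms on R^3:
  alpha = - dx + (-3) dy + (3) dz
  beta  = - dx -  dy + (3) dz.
alpha ∧ beta = (-2) dx ∧ dy + (-6) dy ∧ dz

Distribute the wedge, using dx_i ∧ dx_j = -dx_j ∧ dx_i and dx_i ∧ dx_i = 0. For each pair (i, j) with i < j, the coefficient of dx_i ∧ dx_j in alpha ∧ beta is (alpha_i * beta_j - alpha_j * beta_i). Collecting: alpha ∧ beta = (-2) dx ∧ dy + (-6) dy ∧ dz.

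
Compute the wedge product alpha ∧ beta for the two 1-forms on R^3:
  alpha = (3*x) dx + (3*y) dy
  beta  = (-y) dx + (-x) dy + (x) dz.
alpha ∧ beta = (-3*x^2 + 3*y^2) dx ∧ dy + (3*x^2) dx ∧ dz + (3*x*y) dy ∧ dz

Distribute the wedge, using dx_i ∧ dx_j = -dx_j ∧ dx_i and dx_i ∧ dx_i = 0. For each pair (i, j) with i < j, the coefficient of dx_i ∧ dx_j in alpha ∧ beta is (alpha_i * beta_j - alpha_j * beta_i). Collecting: alpha ∧ beta = (-3*x^2 + 3*y^2) dx ∧ dy + (3*x^2) dx ∧ dz + (3*x*y) dy ∧ dz.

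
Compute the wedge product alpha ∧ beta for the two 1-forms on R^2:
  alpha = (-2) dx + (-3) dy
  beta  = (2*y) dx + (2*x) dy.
alpha ∧ beta = (-4*x + 6*y) dx ∧ dy

Distribute the wedge, using dx_i ∧ dx_j = -dx_j ∧ dx_i and dx_i ∧ dx_i = 0. For each pair (i, j) with i < j, the coefficient of dx_i ∧ dx_j in alpha ∧ beta is (alpha_i * beta_j - alpha_j * beta_i). Collecting: alpha ∧ beta = (-4*x + 6*y) dx ∧ dy.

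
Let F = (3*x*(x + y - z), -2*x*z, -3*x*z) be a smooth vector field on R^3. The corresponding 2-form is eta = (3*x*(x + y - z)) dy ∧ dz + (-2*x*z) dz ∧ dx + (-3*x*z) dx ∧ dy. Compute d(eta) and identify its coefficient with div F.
d(eta) = (3*x + 3*y - 3*z) dx ∧ dy ∧ dz; div F = 3*x + 3*y - 3*z

For a 2-form in R^3 of the form above, applying d gives a 3-form with coefficient ∂P/∂x + ∂Q/∂y + ∂R/∂z:
  ∂P/∂x = 6*x + 3*y - 3*z
  ∂Q/∂y = 0
  ∂R/∂z = -3*x
Sum = 3*x + 3*y - 3*z, which is exactly div F.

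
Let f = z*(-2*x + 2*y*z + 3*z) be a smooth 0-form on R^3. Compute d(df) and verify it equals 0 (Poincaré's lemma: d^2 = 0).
d(df) = 0

Step 1: df = sum_i (∂f/∂x_i) dx_i = (-2*z) dx + (2*z^2) dy + (-2*x + 4*y*z + 6*z) dz.
Step 2: Apply d again. Using the 1-form formula, the coefficient of dx ∧ dy in d(df) is ∂^2 f/∂x ∂y - ∂^2 f/∂y ∂x = (0) - (0) = 0 (equality of mixed partials for smooth f).
Similarly for dx ∧ dz and dy ∧ dz — all coefficients vanish. So d(df) = 0.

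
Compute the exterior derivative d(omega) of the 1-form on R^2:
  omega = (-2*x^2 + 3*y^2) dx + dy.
d(omega) = (-6*y) dx ∧ dy

For a 1-form omega = sum_i f_i dx_i, the exterior derivative is
  d(omega) = sum_{i < j} (∂f_j/∂x_i - ∂f_i/∂x_j) dx_i ∧ dx_j.
  coefficient of dx ∧ dy: ∂f_2/∂x - ∂f_1/∂y = ∂(1)/∂x - ∂(-2*x^2 + 3*y^2)/∂y = -6*y
Assembling: d(omega) = (-6*y) dx ∧ dy.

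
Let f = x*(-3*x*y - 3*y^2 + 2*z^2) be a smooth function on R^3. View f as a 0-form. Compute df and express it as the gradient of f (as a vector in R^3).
df = (-6*x*y - 3*y^2 + 2*z^2) dx + (3*x*(-x - 2*y)) dy + (4*x*z) dz; grad f = (-6*x*y - 3*y^2 + 2*z^2, 3*x*(-x - 2*y), 4*x*z)

For a 0-form f, d f = (∂f/∂x) dx + (∂f/∂y) dy + (∂f/∂z) dz. The components of the vector representation are exactly the entries of grad f in Cartesian coordinates:
  ∂f/∂x = -6*x*y - 3*y^2 + 2*z^2
  ∂f/∂y = 3*x*(-x - 2*y)
  ∂f/∂z = 4*x*z.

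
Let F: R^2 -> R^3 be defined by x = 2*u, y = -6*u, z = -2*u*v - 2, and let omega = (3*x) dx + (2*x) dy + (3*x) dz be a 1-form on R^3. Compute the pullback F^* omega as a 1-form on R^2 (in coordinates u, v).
F^* omega = (12*u*(-v - 1)) du + (-12*u^2) dv

Using F^*(f dg) = (f ∘ F) d(g ∘ F), substitute each coordinate x_i by F_i(u, v) in f_i, and replace dx_i by d F_i = (∂F_i/∂u) du + (∂F_i/∂v) dv.
  For the x component: f_1(F) = 6*u; d F_1 = (2) du + (0) dv
  For the y component: f_2(F) = 4*u; d F_2 = (-6) du + (0) dv
  For the z component: f_3(F) = 6*u; d F_3 = (-2*v) du + (-2*u) dv
Combining and collecting du, dv coefficients:
  coeff of du: 12*u*(-v - 1)
  coeff of dv: -12*u^2
F^* omega = (12*u*(-v - 1)) du + (-12*u^2) dv.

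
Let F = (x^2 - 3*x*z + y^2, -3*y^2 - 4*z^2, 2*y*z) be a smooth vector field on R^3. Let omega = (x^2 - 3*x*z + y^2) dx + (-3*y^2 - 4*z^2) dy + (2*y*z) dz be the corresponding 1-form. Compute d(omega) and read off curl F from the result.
d(omega) = (10*z) dy ∧ dz + (-3*x) dz ∧ dx + (-2*y) dx ∧ dy; curl F = (10*z, -3*x, -2*y)

d omega = sum_{i<j} (∂f_j/∂x_i - ∂f_i/∂x_j) dx_i ∧ dx_j. Under the identification (dy ∧ dz, dz ∧ dx, dx ∧ dy) ↔ (e_x, e_y, e_z), the coefficients are exactly the components of curl F. Compute:
  ∂R/∂y - ∂Q/∂z = (2*z) - (-8*z) = 10*z
  ∂P/∂z - ∂R/∂x = (-3*x) - (0) = -3*x
  ∂Q/∂x - ∂P/∂y = (0) - (2*y) = -2*y.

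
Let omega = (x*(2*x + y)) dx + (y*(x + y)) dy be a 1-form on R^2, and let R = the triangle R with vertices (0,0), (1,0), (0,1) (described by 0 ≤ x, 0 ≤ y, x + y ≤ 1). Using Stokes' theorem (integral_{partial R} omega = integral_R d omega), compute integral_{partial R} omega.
integral_(partial R) omega = 0

Stokes: integral_partial_R omega = integral_R d omega with d omega = (∂Q/∂x - ∂P/∂y) dx ∧ dy.
  ∂Q/∂x = y
  ∂P/∂y = x
  integrand = ∂Q/∂x - ∂P/∂y = -x + y.
Integrating over R: integral_0^1 integral_0^{1-x} (-x + y) dy dx = 0.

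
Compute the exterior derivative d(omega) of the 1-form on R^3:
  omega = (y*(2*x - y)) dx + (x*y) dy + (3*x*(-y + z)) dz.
d(omega) = (-2*x + 3*y) dx ∧ dy + (-3*y + 3*z) dx ∧ dz + (-3*x) dy ∧ dz

For a 1-form omega = sum_i f_i dx_i, the exterior derivative is
  d(omega) = sum_{i < j} (∂f_j/∂x_i - ∂f_i/∂x_j) dx_i ∧ dx_j.
  coefficient of dx ∧ dy: ∂f_2/∂x - ∂f_1/∂y = ∂(x*y)/∂x - ∂(y*(2*x - y))/∂y = -2*x + 3*y
  coefficient of dx ∧ dz: ∂f_3/∂x - ∂f_1/∂z = ∂(3*x*(-y + z))/∂x - ∂(y*(2*x - y))/∂z = -3*y + 3*z
  coefficient of dy ∧ dz: ∂f_3/∂y - ∂f_2/∂z = ∂(3*x*(-y + z))/∂y - ∂(x*y)/∂z = -3*x
Assembling: d(omega) = (-2*x + 3*y) dx ∧ dy + (-3*y + 3*z) dx ∧ dz + (-3*x) dy ∧ dz.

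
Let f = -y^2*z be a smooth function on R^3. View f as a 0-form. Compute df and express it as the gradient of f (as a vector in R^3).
df = (0) dx + (-2*y*z) dy + (-y^2) dz; grad f = (0, -2*y*z, -y^2)

For a 0-form f, d f = (∂f/∂x) dx + (∂f/∂y) dy + (∂f/∂z) dz. The components of the vector representation are exactly the entries of grad f in Cartesian coordinates:
  ∂f/∂x = 0
  ∂f/∂y = -2*y*z
  ∂f/∂z = -y^2.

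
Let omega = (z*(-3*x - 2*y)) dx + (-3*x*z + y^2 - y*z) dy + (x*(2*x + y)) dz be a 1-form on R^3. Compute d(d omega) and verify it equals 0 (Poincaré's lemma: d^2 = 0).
d(d omega) = 0

Step 1: d omega = sum_{i<j} (∂f_j/∂x_i - ∂f_i/∂x_j) dx_i ∧ dx_j:
  coeff of dx ∧ dy: -z
  coeff of dx ∧ dz: 7*x + 3*y
  coeff of dy ∧ dz: 4*x + y
Step 2: Apply d again to each 2-form coefficient. The only possible 3-form in R^3 is dx ∧ dy ∧ dz, with coefficient
  ∂(coeff of dy∧dz)/∂x - ∂(coeff of dx∧dz)/∂y + ∂(coeff of dx∧dy)/∂z
  = ∂/∂x (4*x + y) - ∂/∂y (7*x + 3*y) + ∂/∂z (-z).
Each of these terms simplifies to sums of mixed partials that cancel in pairs. The result is 0 (by equality of mixed partials for smooth functions — Schwarz / Clairaut).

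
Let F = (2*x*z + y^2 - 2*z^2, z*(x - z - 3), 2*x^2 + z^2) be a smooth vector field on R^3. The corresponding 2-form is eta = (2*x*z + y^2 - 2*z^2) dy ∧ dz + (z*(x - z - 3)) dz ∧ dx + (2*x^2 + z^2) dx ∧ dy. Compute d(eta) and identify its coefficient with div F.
d(eta) = (4*z) dx ∧ dy ∧ dz; div F = 4*z

For a 2-form in R^3 of the form above, applying d gives a 3-form with coefficient ∂P/∂x + ∂Q/∂y + ∂R/∂z:
  ∂P/∂x = 2*z
  ∂Q/∂y = 0
  ∂R/∂z = 2*z
Sum = 4*z, which is exactly div F.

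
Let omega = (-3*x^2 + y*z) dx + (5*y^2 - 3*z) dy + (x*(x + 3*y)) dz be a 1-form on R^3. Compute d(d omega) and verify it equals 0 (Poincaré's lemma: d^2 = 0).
d(d omega) = 0

Step 1: d omega = sum_{i<j} (∂f_j/∂x_i - ∂f_i/∂x_j) dx_i ∧ dx_j:
  coeff of dx ∧ dy: -z
  coeff of dx ∧ dz: 2*x + 2*y
  coeff of dy ∧ dz: 3*x + 3
Step 2: Apply d again to each 2-form coefficient. The only possible 3-form in R^3 is dx ∧ dy ∧ dz, with coefficient
  ∂(coeff of dy∧dz)/∂x - ∂(coeff of dx∧dz)/∂y + ∂(coeff of dx∧dy)/∂z
  = ∂/∂x (3*x + 3) - ∂/∂y (2*x + 2*y) + ∂/∂z (-z).
Each of these terms simplifies to sums of mixed partials that cancel in pairs. The result is 0 (by equality of mixed partials for smooth functions — Schwarz / Clairaut).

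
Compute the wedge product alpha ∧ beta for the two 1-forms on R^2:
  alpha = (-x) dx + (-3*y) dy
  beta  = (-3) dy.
alpha ∧ beta = (3*x) dx ∧ dy

Distribute the wedge, using dx_i ∧ dx_j = -dx_j ∧ dx_i and dx_i ∧ dx_i = 0. For each pair (i, j) with i < j, the coefficient of dx_i ∧ dx_j in alpha ∧ beta is (alpha_i * beta_j - alpha_j * beta_i). Collecting: alpha ∧ beta = (3*x) dx ∧ dy.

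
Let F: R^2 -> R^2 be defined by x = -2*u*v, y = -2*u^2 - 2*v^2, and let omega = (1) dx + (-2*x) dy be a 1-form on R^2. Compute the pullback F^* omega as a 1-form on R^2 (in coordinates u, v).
F^* omega = (2*v*(-8*u^2 - 1)) du + (2*u*(-8*v^2 - 1)) dv

Using F^*(f dg) = (f ∘ F) d(g ∘ F), substitute each coordinate x_i by F_i(u, v) in f_i, and replace dx_i by d F_i = (∂F_i/∂u) du + (∂F_i/∂v) dv.
  For the x component: f_1(F) = 1; d F_1 = (-2*v) du + (-2*u) dv
  For the y component: f_2(F) = 4*u*v; d F_2 = (-4*u) du + (-4*v) dv
Combining and collecting du, dv coefficients:
  coeff of du: 2*v*(-8*u^2 - 1)
  coeff of dv: 2*u*(-8*v^2 - 1)
F^* omega = (2*v*(-8*u^2 - 1)) du + (2*u*(-8*v^2 - 1)) dv.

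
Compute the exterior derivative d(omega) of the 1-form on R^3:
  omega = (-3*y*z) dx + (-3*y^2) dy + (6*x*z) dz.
d(omega) = (3*z) dx ∧ dy + (3*y + 6*z) dx ∧ dz

For a 1-form omega = sum_i f_i dx_i, the exterior derivative is
  d(omega) = sum_{i < j} (∂f_j/∂x_i - ∂f_i/∂x_j) dx_i ∧ dx_j.
  coefficient of dx ∧ dy: ∂f_2/∂x - ∂f_1/∂y = ∂(-3*y^2)/∂x - ∂(-3*y*z)/∂y = 3*z
  coefficient of dx ∧ dz: ∂f_3/∂x - ∂f_1/∂z = ∂(6*x*z)/∂x - ∂(-3*y*z)/∂z = 3*y + 6*z
Assembling: d(omega) = (3*z) dx ∧ dy + (3*y + 6*z) dx ∧ dz.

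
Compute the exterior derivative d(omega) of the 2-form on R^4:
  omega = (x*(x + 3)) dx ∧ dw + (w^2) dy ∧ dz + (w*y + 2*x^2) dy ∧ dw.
d(omega) = (2*w) dy ∧ dz ∧ dw + (4*x) dx ∧ dy ∧ dw

For a 2-form omega = sum_{i<j} g_{ij} dx_i ∧ dx_j, the exterior derivative is
  d(omega) = sum_{i<j} d(g_{ij}) ∧ dx_i ∧ dx_j = sum_{i<j, k} (∂g_{ij}/∂x_k) dx_k ∧ dx_i ∧ dx_j.
Expand each term, using dx_k ∧ dx_i ∧ dx_j = sgn(permutation) dx_{(a)} ∧ dx_{(b)} ∧ dx_{(c)} with (a < b < c) sorted:
  d(w^2) includes (∂/∂w)(w^2) dw = (2*w) dw, which multiplied by dy ∧ dz gives (2*w) dy ∧ dz ∧ dw
  d(w*y + 2*x^2) includes (∂/∂x)(w*y + 2*x^2) dx = (4*x) dx, which multiplied by dy ∧ dw gives (4*x) dx ∧ dy ∧ dw
Collecting like 3-forms: d(omega) = (2*w) dy ∧ dz ∧ dw + (4*x) dx ∧ dy ∧ dw.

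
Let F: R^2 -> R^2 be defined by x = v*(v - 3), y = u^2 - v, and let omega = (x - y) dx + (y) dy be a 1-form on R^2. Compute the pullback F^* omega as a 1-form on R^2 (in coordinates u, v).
F^* omega = (2*u*(u^2 - v)) du + (-2*u^2*v + 2*u^2 + 2*v^3 - 7*v^2 + 7*v) dv

Using F^*(f dg) = (f ∘ F) d(g ∘ F), substitute each coordinate x_i by F_i(u, v) in f_i, and replace dx_i by d F_i = (∂F_i/∂u) du + (∂F_i/∂v) dv.
  For the x component: f_1(F) = -u^2 + v^2 - 2*v; d F_1 = (0) du + (2*v - 3) dv
  For the y component: f_2(F) = u^2 - v; d F_2 = (2*u) du + (-1) dv
Combining and collecting du, dv coefficients:
  coeff of du: 2*u*(u^2 - v)
  coeff of dv: -2*u^2*v + 2*u^2 + 2*v^3 - 7*v^2 + 7*v
F^* omega = (2*u*(u^2 - v)) du + (-2*u^2*v + 2*u^2 + 2*v^3 - 7*v^2 + 7*v) dv.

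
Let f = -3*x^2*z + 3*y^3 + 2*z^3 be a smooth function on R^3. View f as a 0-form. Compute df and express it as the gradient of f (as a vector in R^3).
df = (-6*x*z) dx + (9*y^2) dy + (-3*x^2 + 6*z^2) dz; grad f = (-6*x*z, 9*y^2, -3*x^2 + 6*z^2)

For a 0-form f, d f = (∂f/∂x) dx + (∂f/∂y) dy + (∂f/∂z) dz. The components of the vector representation are exactly the entries of grad f in Cartesian coordinates:
  ∂f/∂x = -6*x*z
  ∂f/∂y = 9*y^2
  ∂f/∂z = -3*x^2 + 6*z^2.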